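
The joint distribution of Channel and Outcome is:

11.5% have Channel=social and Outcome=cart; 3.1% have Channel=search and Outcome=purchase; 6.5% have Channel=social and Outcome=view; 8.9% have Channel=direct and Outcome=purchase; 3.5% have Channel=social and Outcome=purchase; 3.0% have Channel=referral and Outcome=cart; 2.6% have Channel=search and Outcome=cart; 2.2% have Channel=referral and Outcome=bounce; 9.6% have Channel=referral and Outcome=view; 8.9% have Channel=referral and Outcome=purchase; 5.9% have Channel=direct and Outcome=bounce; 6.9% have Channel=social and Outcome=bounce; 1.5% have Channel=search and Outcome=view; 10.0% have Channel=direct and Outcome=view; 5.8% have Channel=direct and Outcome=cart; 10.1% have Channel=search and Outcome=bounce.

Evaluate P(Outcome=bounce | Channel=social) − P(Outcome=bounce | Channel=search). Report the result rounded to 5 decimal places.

-0.34086

P(Channel=social) = 0.069 + 0.065 + 0.115 + 0.035 = 0.284; P(Outcome=bounce | Channel=social) = 0.069/0.284 = 0.242958.
P(Channel=search) = 0.101 + 0.015 + 0.026 + 0.031 = 0.173; P(Outcome=bounce | Channel=search) = 0.101/0.173 = 0.583815.
Difference = -0.34086.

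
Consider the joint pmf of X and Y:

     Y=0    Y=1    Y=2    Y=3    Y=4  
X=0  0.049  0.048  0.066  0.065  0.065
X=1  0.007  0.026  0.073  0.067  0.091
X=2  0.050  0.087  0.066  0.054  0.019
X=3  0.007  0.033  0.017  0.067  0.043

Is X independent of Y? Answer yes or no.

P(X=2) = 0.276 and P(Y=4) = 0.218, so their product is 0.06017, but P(X=2, Y=4) = 0.019. Since these differ, X and Y are not independent.

no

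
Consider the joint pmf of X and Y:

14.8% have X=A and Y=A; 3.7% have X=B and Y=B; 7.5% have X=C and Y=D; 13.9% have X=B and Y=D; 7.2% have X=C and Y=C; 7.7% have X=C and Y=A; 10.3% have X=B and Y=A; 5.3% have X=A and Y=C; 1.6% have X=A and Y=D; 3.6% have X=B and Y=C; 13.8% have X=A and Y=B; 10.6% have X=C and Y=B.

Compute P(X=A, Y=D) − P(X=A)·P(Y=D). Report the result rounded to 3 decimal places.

-0.066

P(X=A) = 0.148 + 0.138 + 0.053 + 0.016 = 0.355.
P(Y=D) = 0.016 + 0.139 + 0.075 = 0.230.
P(X=A, Y=D) − P(X=A)P(Y=D) = 0.016 − 0.355×0.230 = -0.066.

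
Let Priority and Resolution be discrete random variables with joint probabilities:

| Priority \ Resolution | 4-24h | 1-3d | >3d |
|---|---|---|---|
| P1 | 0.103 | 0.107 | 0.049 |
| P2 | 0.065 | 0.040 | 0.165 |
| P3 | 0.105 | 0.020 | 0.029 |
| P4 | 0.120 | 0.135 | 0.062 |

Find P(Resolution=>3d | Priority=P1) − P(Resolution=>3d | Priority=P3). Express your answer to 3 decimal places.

0.001

P(Priority=P1) = 0.103 + 0.107 + 0.049 = 0.259; P(Resolution=>3d | Priority=P1) = 0.049/0.259 = 0.1892.
P(Priority=P3) = 0.105 + 0.020 + 0.029 = 0.154; P(Resolution=>3d | Priority=P3) = 0.029/0.154 = 0.1883.
Difference = 0.001.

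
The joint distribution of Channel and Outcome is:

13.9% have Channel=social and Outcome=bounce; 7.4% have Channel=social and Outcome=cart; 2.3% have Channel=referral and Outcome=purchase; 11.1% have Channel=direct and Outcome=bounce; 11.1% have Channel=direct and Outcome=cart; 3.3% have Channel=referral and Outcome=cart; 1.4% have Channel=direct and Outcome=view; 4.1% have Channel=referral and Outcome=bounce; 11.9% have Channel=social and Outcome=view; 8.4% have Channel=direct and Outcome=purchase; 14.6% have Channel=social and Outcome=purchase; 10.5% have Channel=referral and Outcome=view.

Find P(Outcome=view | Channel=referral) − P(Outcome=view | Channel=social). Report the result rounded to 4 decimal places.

P(Channel=referral) = 0.041 + 0.105 + 0.033 + 0.023 = 0.202; P(Outcome=view | Channel=referral) = 0.105/0.202 = 0.51980.
P(Channel=social) = 0.139 + 0.119 + 0.074 + 0.146 = 0.478; P(Outcome=view | Channel=social) = 0.119/0.478 = 0.24895.
Difference = 0.2708.

0.2708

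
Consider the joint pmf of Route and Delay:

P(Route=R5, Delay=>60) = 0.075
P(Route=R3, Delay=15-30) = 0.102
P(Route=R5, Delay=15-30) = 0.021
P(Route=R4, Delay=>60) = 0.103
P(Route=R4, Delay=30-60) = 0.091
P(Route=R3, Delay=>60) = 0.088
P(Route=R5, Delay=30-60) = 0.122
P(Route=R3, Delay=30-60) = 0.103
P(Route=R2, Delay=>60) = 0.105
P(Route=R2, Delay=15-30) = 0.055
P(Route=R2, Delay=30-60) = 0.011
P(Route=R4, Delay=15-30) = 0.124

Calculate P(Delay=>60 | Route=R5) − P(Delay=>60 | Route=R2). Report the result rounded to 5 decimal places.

-0.27000

P(Route=R5) = 0.021 + 0.122 + 0.075 = 0.218; P(Delay=>60 | Route=R5) = 0.075/0.218 = 0.344037.
P(Route=R2) = 0.055 + 0.011 + 0.105 = 0.171; P(Delay=>60 | Route=R2) = 0.105/0.171 = 0.614035.
Difference = -0.27000.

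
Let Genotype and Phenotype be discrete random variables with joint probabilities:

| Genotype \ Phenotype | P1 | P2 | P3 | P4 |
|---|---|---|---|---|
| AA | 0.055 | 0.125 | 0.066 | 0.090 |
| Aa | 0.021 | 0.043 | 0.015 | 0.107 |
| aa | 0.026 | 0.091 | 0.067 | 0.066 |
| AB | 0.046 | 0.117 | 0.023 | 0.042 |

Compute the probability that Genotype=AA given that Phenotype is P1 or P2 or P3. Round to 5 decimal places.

0.35396

P(Phenotype=P1) = 0.055 + 0.021 + 0.026 + 0.046 = 0.148.
P(Phenotype=P2) = 0.125 + 0.043 + 0.091 + 0.117 = 0.376.
P(Phenotype=P3) = 0.066 + 0.015 + 0.067 + 0.023 = 0.171.
P(Phenotype ∈ {P1, P2, P3}) = 0.148 + 0.376 + 0.171 = 0.695; P(Genotype=AA, Phenotype ∈ {P1, P2, P3}) = 0.055 + 0.125 + 0.066 = 0.246.
P(Genotype=AA | Phenotype ∈ {P1, P2, P3}) = 0.246/0.695 = 0.35396.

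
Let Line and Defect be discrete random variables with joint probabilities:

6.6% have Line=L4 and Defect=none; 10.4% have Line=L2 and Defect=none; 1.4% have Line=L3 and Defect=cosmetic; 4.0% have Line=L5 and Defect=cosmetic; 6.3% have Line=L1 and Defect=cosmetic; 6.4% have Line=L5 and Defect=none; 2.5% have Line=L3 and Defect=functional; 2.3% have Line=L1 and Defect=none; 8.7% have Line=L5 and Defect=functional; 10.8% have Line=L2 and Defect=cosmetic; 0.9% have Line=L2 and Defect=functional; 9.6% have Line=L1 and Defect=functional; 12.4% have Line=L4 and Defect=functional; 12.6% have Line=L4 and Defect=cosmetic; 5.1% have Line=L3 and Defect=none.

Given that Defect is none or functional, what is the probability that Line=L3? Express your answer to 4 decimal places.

0.1171

P(Defect=none) = 0.023 + 0.104 + 0.051 + 0.066 + 0.064 = 0.308.
P(Defect=functional) = 0.096 + 0.009 + 0.025 + 0.124 + 0.087 = 0.341.
P(Defect ∈ {none, functional}) = 0.308 + 0.341 = 0.649; P(Line=L3, Defect ∈ {none, functional}) = 0.051 + 0.025 = 0.076.
P(Line=L3 | Defect ∈ {none, functional}) = 0.076/0.649 = 0.1171.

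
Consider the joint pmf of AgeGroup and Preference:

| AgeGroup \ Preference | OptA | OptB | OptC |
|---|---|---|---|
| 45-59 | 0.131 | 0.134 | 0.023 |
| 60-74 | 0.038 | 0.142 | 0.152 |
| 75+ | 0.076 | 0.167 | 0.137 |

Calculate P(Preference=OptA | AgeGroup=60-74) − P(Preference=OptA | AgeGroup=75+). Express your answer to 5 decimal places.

P(AgeGroup=60-74) = 0.038 + 0.142 + 0.152 = 0.332; P(Preference=OptA | AgeGroup=60-74) = 0.038/0.332 = 0.114458.
P(AgeGroup=75+) = 0.076 + 0.167 + 0.137 = 0.380; P(Preference=OptA | AgeGroup=75+) = 0.076/0.380 = 0.200000.
Difference = -0.08554.

-0.08554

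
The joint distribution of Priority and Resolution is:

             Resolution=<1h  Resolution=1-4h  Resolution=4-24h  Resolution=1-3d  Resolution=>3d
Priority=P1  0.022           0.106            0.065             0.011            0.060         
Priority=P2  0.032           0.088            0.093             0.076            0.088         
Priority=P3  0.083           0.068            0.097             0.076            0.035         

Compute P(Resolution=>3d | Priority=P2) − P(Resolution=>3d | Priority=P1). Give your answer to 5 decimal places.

P(Priority=P2) = 0.032 + 0.088 + 0.093 + 0.076 + 0.088 = 0.377; P(Resolution=>3d | Priority=P2) = 0.088/0.377 = 0.233422.
P(Priority=P1) = 0.022 + 0.106 + 0.065 + 0.011 + 0.060 = 0.264; P(Resolution=>3d | Priority=P1) = 0.060/0.264 = 0.227273.
Difference = 0.00615.

0.00615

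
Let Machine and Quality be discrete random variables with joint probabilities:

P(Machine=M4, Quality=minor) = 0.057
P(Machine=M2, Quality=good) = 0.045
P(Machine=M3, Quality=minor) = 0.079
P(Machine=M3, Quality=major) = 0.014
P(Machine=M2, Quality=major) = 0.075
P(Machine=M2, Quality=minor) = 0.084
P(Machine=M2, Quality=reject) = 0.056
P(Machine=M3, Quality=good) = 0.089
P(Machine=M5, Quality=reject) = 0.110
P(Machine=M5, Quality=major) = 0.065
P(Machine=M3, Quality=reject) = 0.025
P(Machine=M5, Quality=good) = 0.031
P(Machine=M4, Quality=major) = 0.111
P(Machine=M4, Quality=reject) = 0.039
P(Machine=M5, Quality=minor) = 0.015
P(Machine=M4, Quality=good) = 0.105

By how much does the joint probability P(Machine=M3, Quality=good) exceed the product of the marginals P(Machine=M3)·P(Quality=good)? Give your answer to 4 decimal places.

P(Machine=M3) = 0.089 + 0.079 + 0.014 + 0.025 = 0.207.
P(Quality=good) = 0.045 + 0.089 + 0.105 + 0.031 = 0.270.
P(Machine=M3, Quality=good) − P(Machine=M3)P(Quality=good) = 0.089 − 0.207×0.270 = 0.0331.

0.0331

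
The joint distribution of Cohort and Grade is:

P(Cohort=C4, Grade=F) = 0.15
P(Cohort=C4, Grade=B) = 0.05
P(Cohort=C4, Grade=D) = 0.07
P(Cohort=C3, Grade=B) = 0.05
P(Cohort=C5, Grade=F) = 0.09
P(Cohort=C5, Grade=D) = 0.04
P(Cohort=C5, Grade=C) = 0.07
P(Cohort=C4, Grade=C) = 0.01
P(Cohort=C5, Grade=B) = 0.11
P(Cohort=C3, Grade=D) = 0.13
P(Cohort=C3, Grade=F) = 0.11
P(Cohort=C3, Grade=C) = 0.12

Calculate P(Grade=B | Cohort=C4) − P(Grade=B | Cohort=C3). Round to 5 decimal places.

P(Cohort=C4) = 0.05 + 0.01 + 0.07 + 0.15 = 0.28; P(Grade=B | Cohort=C4) = 0.05/0.28 = 0.178571.
P(Cohort=C3) = 0.05 + 0.12 + 0.13 + 0.11 = 0.41; P(Grade=B | Cohort=C3) = 0.05/0.41 = 0.121951.
Difference = 0.05662.

0.05662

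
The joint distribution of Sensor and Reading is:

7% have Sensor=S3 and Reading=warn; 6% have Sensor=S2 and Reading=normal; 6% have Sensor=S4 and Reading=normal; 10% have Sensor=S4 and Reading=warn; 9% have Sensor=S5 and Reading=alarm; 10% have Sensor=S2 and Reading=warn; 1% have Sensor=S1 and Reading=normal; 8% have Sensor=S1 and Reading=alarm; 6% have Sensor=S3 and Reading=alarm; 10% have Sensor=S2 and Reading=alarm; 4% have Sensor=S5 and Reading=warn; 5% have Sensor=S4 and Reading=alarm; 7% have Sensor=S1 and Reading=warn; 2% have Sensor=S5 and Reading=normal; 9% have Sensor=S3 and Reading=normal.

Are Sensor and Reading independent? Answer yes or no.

no

P(Sensor=S3) = 0.22 and P(Reading=normal) = 0.24, so their product is 0.0528, but P(Sensor=S3, Reading=normal) = 0.09. Since these differ, Sensor and Reading are not independent.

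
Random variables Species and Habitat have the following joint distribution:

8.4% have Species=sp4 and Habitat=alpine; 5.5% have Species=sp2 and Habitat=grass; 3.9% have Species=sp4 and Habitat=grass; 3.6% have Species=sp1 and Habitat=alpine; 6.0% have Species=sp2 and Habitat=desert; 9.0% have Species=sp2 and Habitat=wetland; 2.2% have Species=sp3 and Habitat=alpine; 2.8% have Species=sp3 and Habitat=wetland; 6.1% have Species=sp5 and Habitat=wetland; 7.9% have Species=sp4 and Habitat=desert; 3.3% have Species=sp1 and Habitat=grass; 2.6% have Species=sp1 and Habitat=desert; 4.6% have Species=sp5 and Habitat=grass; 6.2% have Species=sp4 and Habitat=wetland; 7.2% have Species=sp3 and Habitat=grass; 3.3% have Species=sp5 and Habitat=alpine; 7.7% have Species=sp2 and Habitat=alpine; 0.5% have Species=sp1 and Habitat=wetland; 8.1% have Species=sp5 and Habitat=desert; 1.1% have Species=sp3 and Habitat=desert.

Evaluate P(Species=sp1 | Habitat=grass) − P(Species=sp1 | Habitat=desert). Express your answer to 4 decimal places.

P(Habitat=grass) = 0.033 + 0.055 + 0.072 + 0.039 + 0.046 = 0.245; P(Species=sp1 | Habitat=grass) = 0.033/0.245 = 0.13469.
P(Habitat=desert) = 0.026 + 0.060 + 0.011 + 0.079 + 0.081 = 0.257; P(Species=sp1 | Habitat=desert) = 0.026/0.257 = 0.10117.
Difference = 0.0335.

0.0335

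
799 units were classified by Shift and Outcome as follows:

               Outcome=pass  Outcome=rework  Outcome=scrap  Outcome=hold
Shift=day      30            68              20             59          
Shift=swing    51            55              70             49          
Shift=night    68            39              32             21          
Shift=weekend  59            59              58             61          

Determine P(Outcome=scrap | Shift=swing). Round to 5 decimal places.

0.31111

Total with Shift=swing: 51 + 55 + 70 + 49 = 225.
P(Outcome=scrap | Shift=swing) = 70/225 = 0.31111.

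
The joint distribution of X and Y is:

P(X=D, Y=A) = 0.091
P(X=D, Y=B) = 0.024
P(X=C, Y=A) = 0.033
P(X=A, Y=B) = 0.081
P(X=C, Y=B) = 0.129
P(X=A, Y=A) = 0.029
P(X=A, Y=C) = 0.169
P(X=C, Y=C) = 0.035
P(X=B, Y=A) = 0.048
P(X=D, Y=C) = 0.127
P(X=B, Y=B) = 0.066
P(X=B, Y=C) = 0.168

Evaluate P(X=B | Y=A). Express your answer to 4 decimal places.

0.2388

P(Y=A) = 0.029 + 0.048 + 0.033 + 0.091 = 0.201.
P(X=B | Y=A) = 0.048/0.201 = 0.2388.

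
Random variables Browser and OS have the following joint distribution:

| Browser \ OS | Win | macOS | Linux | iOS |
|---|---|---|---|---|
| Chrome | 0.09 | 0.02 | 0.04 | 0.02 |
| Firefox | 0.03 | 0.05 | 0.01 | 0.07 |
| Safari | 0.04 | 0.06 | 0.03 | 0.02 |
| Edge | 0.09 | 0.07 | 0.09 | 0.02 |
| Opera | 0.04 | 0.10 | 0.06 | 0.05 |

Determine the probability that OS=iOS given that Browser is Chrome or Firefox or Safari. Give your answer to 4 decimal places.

P(Browser=Chrome) = 0.09 + 0.02 + 0.04 + 0.02 = 0.17.
P(Browser=Firefox) = 0.03 + 0.05 + 0.01 + 0.07 = 0.16.
P(Browser=Safari) = 0.04 + 0.06 + 0.03 + 0.02 = 0.15.
P(Browser ∈ {Chrome, Firefox, Safari}) = 0.17 + 0.16 + 0.15 = 0.48; P(OS=iOS, Browser ∈ {Chrome, Firefox, Safari}) = 0.02 + 0.07 + 0.02 = 0.11.
P(OS=iOS | Browser ∈ {Chrome, Firefox, Safari}) = 0.11/0.48 = 0.2292.

0.2292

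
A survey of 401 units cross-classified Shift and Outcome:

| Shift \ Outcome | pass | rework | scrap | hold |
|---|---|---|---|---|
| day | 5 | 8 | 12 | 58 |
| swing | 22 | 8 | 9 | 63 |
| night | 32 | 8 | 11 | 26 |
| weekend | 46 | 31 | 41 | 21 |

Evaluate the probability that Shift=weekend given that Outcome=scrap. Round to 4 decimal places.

0.5616

Total with Outcome=scrap: 12 + 9 + 11 + 41 = 73.
P(Shift=weekend | Outcome=scrap) = 41/73 = 0.5616.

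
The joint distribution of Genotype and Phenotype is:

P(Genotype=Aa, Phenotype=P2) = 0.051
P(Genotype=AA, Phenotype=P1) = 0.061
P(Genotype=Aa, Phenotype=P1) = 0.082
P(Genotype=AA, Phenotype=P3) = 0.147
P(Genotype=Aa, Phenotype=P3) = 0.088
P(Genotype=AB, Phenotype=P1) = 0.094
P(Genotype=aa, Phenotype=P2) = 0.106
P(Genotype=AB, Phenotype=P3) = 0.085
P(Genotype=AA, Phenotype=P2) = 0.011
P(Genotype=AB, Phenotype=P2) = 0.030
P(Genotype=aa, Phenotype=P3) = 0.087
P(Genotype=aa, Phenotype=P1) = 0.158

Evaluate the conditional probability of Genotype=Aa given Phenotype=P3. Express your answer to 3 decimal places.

P(Phenotype=P3) = 0.147 + 0.088 + 0.087 + 0.085 = 0.407.
P(Genotype=Aa | Phenotype=P3) = 0.088/0.407 = 0.216.

0.216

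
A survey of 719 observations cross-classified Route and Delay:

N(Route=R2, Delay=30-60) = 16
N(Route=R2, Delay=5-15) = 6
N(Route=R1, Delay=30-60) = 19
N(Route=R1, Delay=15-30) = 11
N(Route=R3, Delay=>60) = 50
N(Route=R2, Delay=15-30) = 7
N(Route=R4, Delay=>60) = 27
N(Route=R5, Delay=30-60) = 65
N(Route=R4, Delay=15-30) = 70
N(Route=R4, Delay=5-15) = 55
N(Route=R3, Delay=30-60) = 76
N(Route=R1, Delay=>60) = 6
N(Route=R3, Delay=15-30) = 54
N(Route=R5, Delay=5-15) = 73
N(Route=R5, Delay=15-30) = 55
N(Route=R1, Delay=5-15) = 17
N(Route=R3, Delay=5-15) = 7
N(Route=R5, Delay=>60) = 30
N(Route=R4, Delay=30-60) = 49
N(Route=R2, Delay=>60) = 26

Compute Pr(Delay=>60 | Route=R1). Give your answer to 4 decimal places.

Total with Route=R1: 17 + 11 + 19 + 6 = 53.
P(Delay=>60 | Route=R1) = 6/53 = 0.1132.

0.1132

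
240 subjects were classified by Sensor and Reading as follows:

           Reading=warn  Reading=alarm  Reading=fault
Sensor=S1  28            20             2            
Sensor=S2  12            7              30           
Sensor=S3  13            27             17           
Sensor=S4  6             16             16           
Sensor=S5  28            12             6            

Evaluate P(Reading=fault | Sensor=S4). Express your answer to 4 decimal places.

Total with Sensor=S4: 6 + 16 + 16 = 38.
P(Reading=fault | Sensor=S4) = 16/38 = 0.4211.

0.4211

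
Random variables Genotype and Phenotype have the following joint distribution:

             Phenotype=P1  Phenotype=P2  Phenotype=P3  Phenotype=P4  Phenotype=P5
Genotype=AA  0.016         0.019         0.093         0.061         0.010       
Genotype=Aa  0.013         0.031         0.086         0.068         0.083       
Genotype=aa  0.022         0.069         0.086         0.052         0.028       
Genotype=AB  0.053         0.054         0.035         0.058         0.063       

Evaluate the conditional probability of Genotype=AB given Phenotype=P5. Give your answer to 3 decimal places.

P(Phenotype=P5) = 0.010 + 0.083 + 0.028 + 0.063 = 0.184.
P(Genotype=AB | Phenotype=P5) = 0.063/0.184 = 0.342.

0.342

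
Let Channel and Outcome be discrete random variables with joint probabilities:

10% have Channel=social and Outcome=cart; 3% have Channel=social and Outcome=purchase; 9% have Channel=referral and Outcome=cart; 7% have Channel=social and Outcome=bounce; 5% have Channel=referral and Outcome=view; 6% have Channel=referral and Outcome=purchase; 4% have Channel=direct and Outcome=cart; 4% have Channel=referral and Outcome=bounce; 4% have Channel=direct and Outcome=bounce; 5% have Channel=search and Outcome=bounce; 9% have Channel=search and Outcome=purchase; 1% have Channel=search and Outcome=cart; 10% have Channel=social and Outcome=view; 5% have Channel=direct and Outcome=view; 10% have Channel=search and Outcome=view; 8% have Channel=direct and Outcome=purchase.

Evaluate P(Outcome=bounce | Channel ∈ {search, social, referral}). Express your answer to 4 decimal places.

P(Channel=search) = 0.05 + 0.10 + 0.01 + 0.09 = 0.25.
P(Channel=social) = 0.07 + 0.10 + 0.10 + 0.03 = 0.30.
P(Channel=referral) = 0.04 + 0.05 + 0.09 + 0.06 = 0.24.
P(Channel ∈ {search, social, referral}) = 0.25 + 0.30 + 0.24 = 0.79; P(Outcome=bounce, Channel ∈ {search, social, referral}) = 0.05 + 0.07 + 0.04 = 0.16.
P(Outcome=bounce | Channel ∈ {search, social, referral}) = 0.16/0.79 = 0.2025.

0.2025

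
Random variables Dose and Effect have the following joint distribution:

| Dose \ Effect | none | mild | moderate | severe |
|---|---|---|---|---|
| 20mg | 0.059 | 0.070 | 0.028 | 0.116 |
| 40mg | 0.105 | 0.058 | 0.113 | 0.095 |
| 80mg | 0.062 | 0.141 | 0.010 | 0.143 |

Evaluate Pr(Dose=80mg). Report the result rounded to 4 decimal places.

P(Dose=80mg) = 0.062 + 0.141 + 0.010 + 0.143 = 0.356.

0.3560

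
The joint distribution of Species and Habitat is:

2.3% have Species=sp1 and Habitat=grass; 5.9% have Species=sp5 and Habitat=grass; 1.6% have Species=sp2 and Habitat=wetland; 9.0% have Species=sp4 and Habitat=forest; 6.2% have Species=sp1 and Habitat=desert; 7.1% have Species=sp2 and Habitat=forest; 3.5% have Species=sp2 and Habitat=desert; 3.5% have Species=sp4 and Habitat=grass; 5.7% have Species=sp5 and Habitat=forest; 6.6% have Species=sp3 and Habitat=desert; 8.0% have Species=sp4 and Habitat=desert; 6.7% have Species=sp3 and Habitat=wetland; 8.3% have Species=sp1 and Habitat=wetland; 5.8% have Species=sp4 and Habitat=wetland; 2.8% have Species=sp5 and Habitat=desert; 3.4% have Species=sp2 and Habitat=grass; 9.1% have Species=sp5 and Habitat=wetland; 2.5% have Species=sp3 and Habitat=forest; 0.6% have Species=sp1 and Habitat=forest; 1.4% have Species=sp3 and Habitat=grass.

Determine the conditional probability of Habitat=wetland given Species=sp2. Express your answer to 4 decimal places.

0.1026

P(Species=sp2) = 0.071 + 0.034 + 0.016 + 0.035 = 0.156.
P(Habitat=wetland | Species=sp2) = 0.016/0.156 = 0.1026.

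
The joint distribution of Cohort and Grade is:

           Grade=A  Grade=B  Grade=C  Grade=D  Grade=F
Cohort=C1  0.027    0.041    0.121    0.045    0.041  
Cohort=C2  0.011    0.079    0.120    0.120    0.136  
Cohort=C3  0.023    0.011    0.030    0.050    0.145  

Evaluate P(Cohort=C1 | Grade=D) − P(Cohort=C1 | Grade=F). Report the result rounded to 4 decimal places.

0.0820

P(Grade=D) = 0.045 + 0.120 + 0.050 = 0.215; P(Cohort=C1 | Grade=D) = 0.045/0.215 = 0.20930.
P(Grade=F) = 0.041 + 0.136 + 0.145 = 0.322; P(Cohort=C1 | Grade=F) = 0.041/0.322 = 0.12733.
Difference = 0.0820.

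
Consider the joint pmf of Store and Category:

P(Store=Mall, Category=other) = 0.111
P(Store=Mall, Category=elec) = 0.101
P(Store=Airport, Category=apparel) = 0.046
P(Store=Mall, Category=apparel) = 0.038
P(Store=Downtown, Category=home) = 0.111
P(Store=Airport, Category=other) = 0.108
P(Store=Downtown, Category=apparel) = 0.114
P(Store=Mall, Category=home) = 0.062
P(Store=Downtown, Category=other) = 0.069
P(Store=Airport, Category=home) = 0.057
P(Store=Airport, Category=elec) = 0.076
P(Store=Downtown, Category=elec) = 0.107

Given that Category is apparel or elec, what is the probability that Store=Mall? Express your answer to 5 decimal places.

P(Category=apparel) = 0.114 + 0.038 + 0.046 = 0.198.
P(Category=elec) = 0.107 + 0.101 + 0.076 = 0.284.
P(Category ∈ {apparel, elec}) = 0.198 + 0.284 = 0.482; P(Store=Mall, Category ∈ {apparel, elec}) = 0.038 + 0.101 = 0.139.
P(Store=Mall | Category ∈ {apparel, elec}) = 0.139/0.482 = 0.28838.

0.28838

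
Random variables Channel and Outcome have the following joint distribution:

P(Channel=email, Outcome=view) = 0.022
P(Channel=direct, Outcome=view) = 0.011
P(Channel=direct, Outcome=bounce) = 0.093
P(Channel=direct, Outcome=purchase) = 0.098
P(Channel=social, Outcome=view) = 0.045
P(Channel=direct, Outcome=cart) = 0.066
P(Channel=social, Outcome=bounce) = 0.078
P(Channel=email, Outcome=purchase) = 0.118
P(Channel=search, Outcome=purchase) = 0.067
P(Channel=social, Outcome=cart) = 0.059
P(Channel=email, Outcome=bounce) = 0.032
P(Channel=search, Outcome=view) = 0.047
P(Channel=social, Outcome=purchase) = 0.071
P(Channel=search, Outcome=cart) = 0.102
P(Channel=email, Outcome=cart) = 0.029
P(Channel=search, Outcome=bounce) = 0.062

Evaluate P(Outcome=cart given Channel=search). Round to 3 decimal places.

P(Channel=search) = 0.062 + 0.047 + 0.102 + 0.067 = 0.278.
P(Outcome=cart | Channel=search) = 0.102/0.278 = 0.367.

0.367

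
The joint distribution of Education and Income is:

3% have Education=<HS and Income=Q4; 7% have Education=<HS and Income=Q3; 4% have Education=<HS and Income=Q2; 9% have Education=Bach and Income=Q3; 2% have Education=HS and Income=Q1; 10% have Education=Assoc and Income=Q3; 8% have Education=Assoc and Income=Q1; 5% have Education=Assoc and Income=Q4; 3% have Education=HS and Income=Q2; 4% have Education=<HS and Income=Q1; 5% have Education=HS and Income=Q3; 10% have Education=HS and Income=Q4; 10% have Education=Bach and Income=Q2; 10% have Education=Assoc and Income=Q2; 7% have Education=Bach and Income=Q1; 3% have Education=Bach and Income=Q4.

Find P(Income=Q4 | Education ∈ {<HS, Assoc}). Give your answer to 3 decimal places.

P(Education=<HS) = 0.04 + 0.04 + 0.07 + 0.03 = 0.18.
P(Education=Assoc) = 0.08 + 0.10 + 0.10 + 0.05 = 0.33.
P(Education ∈ {<HS, Assoc}) = 0.18 + 0.33 = 0.51; P(Income=Q4, Education ∈ {<HS, Assoc}) = 0.03 + 0.05 = 0.08.
P(Income=Q4 | Education ∈ {<HS, Assoc}) = 0.08/0.51 = 0.157.

0.157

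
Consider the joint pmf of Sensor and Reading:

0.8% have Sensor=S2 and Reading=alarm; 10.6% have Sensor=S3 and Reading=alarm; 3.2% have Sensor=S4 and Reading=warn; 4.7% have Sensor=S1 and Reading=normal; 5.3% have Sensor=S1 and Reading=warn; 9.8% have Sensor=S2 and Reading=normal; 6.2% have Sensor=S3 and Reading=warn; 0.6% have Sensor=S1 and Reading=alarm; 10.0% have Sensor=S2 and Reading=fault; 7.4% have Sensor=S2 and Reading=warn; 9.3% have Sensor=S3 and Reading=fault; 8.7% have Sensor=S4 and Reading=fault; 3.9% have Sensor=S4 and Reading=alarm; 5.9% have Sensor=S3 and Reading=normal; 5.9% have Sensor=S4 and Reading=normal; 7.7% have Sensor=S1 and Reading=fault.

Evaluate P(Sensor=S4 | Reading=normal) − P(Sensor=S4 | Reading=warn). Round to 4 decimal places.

P(Reading=normal) = 0.047 + 0.098 + 0.059 + 0.059 = 0.263; P(Sensor=S4 | Reading=normal) = 0.059/0.263 = 0.22433.
P(Reading=warn) = 0.053 + 0.074 + 0.062 + 0.032 = 0.221; P(Sensor=S4 | Reading=warn) = 0.032/0.221 = 0.14480.
Difference = 0.0795.

0.0795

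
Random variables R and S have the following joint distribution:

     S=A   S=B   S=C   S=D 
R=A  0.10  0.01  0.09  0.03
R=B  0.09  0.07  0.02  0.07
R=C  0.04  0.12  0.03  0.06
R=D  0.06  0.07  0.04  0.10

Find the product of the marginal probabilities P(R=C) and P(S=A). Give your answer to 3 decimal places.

0.073

P(R=C) = 0.04 + 0.12 + 0.03 + 0.06 = 0.25.
P(S=A) = 0.10 + 0.09 + 0.04 + 0.06 = 0.29.
Product: 0.25 × 0.29 = 0.073.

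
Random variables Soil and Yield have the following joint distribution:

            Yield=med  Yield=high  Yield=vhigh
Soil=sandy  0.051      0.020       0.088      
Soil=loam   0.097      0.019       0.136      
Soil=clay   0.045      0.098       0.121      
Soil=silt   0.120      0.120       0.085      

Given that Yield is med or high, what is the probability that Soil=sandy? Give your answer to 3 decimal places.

0.125

P(Yield=med) = 0.051 + 0.097 + 0.045 + 0.120 = 0.313.
P(Yield=high) = 0.020 + 0.019 + 0.098 + 0.120 = 0.257.
P(Yield ∈ {med, high}) = 0.313 + 0.257 = 0.570; P(Soil=sandy, Yield ∈ {med, high}) = 0.051 + 0.020 = 0.071.
P(Soil=sandy | Yield ∈ {med, high}) = 0.071/0.570 = 0.125.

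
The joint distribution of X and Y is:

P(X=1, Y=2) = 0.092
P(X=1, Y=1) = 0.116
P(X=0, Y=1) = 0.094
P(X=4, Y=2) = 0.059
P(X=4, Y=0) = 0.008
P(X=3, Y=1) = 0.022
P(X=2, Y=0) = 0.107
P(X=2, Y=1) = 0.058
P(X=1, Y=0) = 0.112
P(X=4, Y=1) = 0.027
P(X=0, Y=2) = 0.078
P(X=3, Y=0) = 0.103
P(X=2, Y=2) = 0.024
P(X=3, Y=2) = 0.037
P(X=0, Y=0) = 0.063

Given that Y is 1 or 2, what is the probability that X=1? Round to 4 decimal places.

0.3427

P(Y=1) = 0.094 + 0.116 + 0.058 + 0.022 + 0.027 = 0.317.
P(Y=2) = 0.078 + 0.092 + 0.024 + 0.037 + 0.059 = 0.290.
P(Y ∈ {1, 2}) = 0.317 + 0.290 = 0.607; P(X=1, Y ∈ {1, 2}) = 0.116 + 0.092 = 0.208.
P(X=1 | Y ∈ {1, 2}) = 0.208/0.607 = 0.3427.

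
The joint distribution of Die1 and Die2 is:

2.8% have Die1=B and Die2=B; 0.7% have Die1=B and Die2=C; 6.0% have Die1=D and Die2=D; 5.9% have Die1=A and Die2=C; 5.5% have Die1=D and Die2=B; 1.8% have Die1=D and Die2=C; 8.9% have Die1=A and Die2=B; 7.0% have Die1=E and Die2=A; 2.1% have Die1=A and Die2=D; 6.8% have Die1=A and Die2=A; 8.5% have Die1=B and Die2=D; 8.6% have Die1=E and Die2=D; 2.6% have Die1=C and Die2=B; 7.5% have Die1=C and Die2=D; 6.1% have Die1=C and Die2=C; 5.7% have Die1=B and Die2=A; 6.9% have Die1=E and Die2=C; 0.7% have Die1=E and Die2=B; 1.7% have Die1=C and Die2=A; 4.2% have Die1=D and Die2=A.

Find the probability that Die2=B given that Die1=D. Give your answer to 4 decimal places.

P(Die1=D) = 0.042 + 0.055 + 0.018 + 0.060 = 0.175.
P(Die2=B | Die1=D) = 0.055/0.175 = 0.3143.

0.3143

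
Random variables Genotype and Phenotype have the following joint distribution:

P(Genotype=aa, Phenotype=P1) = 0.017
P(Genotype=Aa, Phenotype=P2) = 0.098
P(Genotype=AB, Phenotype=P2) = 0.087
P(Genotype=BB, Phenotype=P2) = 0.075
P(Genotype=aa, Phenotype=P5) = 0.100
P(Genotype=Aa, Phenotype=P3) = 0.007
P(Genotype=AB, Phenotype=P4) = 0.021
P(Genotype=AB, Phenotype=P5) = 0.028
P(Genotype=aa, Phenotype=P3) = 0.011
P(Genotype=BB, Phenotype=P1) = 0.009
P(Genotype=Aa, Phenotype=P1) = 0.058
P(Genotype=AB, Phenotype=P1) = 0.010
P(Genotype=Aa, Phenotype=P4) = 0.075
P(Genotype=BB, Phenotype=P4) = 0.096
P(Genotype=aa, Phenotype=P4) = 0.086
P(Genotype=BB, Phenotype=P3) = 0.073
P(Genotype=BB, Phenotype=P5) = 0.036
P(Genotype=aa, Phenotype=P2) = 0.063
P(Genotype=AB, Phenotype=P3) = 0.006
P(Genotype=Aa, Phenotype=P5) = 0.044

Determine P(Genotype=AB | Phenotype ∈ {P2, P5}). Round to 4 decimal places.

P(Phenotype=P2) = 0.098 + 0.063 + 0.087 + 0.075 = 0.323.
P(Phenotype=P5) = 0.044 + 0.100 + 0.028 + 0.036 = 0.208.
P(Phenotype ∈ {P2, P5}) = 0.323 + 0.208 = 0.531; P(Genotype=AB, Phenotype ∈ {P2, P5}) = 0.087 + 0.028 = 0.115.
P(Genotype=AB | Phenotype ∈ {P2, P5}) = 0.115/0.531 = 0.2166.

0.2166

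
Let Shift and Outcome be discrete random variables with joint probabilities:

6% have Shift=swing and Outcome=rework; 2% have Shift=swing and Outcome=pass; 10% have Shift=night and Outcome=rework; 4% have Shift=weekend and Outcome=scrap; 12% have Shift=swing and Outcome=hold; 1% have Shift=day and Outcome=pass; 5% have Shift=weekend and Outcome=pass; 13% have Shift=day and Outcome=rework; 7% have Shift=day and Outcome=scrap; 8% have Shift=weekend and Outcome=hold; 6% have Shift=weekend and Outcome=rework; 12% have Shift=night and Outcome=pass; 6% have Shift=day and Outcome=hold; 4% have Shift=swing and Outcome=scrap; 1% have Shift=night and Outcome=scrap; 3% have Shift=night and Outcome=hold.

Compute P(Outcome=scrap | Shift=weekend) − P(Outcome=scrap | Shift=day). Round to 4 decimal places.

-0.0853

P(Shift=weekend) = 0.05 + 0.06 + 0.04 + 0.08 = 0.23; P(Outcome=scrap | Shift=weekend) = 0.04/0.23 = 0.17391.
P(Shift=day) = 0.01 + 0.13 + 0.07 + 0.06 = 0.27; P(Outcome=scrap | Shift=day) = 0.07/0.27 = 0.25926.
Difference = -0.0853.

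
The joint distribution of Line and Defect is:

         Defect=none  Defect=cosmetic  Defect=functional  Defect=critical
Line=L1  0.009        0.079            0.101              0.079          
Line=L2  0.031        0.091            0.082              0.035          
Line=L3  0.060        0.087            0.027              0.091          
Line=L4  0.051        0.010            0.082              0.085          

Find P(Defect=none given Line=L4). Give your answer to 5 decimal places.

P(Line=L4) = 0.051 + 0.010 + 0.082 + 0.085 = 0.228.
P(Defect=none | Line=L4) = 0.051/0.228 = 0.22368.

0.22368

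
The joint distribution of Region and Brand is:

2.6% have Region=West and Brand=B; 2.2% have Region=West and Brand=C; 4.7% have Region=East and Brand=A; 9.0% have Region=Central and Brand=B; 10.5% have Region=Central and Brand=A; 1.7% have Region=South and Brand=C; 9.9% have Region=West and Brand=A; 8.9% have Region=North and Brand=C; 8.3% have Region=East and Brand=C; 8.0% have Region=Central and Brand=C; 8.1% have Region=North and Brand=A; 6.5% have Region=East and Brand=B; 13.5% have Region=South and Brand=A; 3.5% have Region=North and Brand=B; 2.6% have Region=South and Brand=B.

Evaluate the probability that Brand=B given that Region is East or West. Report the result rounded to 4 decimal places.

P(Region=East) = 0.047 + 0.065 + 0.083 = 0.195.
P(Region=West) = 0.099 + 0.026 + 0.022 = 0.147.
P(Region ∈ {East, West}) = 0.195 + 0.147 = 0.342; P(Brand=B, Region ∈ {East, West}) = 0.065 + 0.026 = 0.091.
P(Brand=B | Region ∈ {East, West}) = 0.091/0.342 = 0.2661.

0.2661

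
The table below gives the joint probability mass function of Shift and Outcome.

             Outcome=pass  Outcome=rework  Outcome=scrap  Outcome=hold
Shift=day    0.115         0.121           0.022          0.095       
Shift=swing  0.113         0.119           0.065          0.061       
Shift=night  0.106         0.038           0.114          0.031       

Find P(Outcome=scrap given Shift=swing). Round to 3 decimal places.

0.182

P(Shift=swing) = 0.113 + 0.119 + 0.065 + 0.061 = 0.358.
P(Outcome=scrap | Shift=swing) = 0.065/0.358 = 0.182.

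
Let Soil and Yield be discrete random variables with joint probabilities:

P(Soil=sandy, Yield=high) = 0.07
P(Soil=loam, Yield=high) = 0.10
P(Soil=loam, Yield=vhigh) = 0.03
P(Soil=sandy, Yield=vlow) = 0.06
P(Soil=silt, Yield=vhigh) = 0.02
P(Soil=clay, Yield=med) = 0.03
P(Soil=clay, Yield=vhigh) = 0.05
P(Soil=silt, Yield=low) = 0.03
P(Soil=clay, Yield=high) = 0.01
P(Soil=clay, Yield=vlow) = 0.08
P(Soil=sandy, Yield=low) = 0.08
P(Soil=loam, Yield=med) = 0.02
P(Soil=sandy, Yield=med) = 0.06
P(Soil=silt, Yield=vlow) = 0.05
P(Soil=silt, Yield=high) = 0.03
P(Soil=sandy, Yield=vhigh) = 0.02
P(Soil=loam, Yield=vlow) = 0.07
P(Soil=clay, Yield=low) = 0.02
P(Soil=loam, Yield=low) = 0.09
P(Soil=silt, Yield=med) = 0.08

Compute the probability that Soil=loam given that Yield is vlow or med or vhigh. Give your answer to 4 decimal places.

0.2105

P(Yield=vlow) = 0.06 + 0.07 + 0.08 + 0.05 = 0.26.
P(Yield=med) = 0.06 + 0.02 + 0.03 + 0.08 = 0.19.
P(Yield=vhigh) = 0.02 + 0.03 + 0.05 + 0.02 = 0.12.
P(Yield ∈ {vlow, med, vhigh}) = 0.26 + 0.19 + 0.12 = 0.57; P(Soil=loam, Yield ∈ {vlow, med, vhigh}) = 0.07 + 0.02 + 0.03 = 0.12.
P(Soil=loam | Yield ∈ {vlow, med, vhigh}) = 0.12/0.57 = 0.2105.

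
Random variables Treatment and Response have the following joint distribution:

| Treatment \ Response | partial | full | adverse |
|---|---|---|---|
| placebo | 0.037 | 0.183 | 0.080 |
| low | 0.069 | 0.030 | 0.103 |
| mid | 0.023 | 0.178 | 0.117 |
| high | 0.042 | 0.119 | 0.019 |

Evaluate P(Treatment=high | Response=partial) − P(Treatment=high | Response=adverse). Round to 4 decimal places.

P(Response=partial) = 0.037 + 0.069 + 0.023 + 0.042 = 0.171; P(Treatment=high | Response=partial) = 0.042/0.171 = 0.24561.
P(Response=adverse) = 0.080 + 0.103 + 0.117 + 0.019 = 0.319; P(Treatment=high | Response=adverse) = 0.019/0.319 = 0.05956.
Difference = 0.1861.

0.1861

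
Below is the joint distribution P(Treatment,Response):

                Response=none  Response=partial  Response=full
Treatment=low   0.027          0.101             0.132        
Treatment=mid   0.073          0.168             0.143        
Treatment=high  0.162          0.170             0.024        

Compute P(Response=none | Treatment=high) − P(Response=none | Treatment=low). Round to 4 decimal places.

P(Treatment=high) = 0.162 + 0.170 + 0.024 = 0.356; P(Response=none | Treatment=high) = 0.162/0.356 = 0.45506.
P(Treatment=low) = 0.027 + 0.101 + 0.132 = 0.260; P(Response=none | Treatment=low) = 0.027/0.260 = 0.10385.
Difference = 0.3512.

0.3512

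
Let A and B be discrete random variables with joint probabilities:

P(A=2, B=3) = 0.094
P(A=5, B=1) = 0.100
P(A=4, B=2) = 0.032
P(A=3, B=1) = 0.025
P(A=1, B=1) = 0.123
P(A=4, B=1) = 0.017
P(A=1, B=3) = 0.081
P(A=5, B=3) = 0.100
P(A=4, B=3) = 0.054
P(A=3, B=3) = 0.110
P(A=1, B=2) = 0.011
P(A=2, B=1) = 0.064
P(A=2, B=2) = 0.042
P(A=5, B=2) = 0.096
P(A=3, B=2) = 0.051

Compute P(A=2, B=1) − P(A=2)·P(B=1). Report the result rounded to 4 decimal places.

-0.0018

P(A=2) = 0.064 + 0.042 + 0.094 = 0.200.
P(B=1) = 0.123 + 0.064 + 0.025 + 0.017 + 0.100 = 0.329.
P(A=2, B=1) − P(A=2)P(B=1) = 0.064 − 0.200×0.329 = -0.0018.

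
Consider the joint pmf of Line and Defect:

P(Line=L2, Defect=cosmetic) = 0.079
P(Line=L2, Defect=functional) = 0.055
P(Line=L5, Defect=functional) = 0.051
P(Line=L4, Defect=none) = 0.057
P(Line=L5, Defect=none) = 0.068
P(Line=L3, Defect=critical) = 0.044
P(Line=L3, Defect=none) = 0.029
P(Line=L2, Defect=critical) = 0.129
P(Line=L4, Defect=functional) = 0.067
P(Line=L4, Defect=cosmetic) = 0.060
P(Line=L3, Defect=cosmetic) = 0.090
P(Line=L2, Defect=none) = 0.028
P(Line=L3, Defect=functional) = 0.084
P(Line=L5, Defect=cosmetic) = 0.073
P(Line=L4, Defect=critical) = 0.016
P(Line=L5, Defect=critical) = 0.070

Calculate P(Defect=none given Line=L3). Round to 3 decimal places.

P(Line=L3) = 0.029 + 0.090 + 0.084 + 0.044 = 0.247.
P(Defect=none | Line=L3) = 0.029/0.247 = 0.117.

0.117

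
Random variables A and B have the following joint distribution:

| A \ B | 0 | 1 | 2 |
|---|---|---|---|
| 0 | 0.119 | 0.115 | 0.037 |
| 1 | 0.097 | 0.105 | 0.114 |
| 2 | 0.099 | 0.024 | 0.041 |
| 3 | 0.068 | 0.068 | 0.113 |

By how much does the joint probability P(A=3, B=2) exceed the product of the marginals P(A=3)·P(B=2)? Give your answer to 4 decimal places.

P(A=3) = 0.068 + 0.068 + 0.113 = 0.249.
P(B=2) = 0.037 + 0.114 + 0.041 + 0.113 = 0.305.
P(A=3, B=2) − P(A=3)P(B=2) = 0.113 − 0.249×0.305 = 0.0371.

0.0371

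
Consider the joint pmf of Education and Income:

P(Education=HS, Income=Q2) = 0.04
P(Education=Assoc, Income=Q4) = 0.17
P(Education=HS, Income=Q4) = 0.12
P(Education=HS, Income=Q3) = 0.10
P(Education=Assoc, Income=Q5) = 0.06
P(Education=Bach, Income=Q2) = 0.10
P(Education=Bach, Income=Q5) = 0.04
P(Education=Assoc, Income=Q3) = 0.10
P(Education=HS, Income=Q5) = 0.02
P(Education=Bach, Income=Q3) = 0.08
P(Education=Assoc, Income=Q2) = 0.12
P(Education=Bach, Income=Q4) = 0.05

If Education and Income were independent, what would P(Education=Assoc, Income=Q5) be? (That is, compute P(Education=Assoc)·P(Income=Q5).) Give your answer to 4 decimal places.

0.0540

P(Education=Assoc) = 0.12 + 0.10 + 0.17 + 0.06 = 0.45.
P(Income=Q5) = 0.02 + 0.06 + 0.04 = 0.12.
Product: 0.45 × 0.12 = 0.0540.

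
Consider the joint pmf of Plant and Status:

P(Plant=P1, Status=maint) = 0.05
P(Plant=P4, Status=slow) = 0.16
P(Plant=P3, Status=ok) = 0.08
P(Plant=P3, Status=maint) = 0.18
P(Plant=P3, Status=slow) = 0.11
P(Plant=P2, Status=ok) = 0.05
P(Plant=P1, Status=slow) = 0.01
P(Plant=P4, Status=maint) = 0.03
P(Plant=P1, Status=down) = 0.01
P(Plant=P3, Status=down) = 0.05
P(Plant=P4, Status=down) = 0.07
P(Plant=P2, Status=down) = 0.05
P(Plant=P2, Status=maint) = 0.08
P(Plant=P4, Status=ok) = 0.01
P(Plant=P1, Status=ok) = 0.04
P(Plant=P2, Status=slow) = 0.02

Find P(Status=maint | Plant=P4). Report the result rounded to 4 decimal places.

P(Plant=P4) = 0.01 + 0.16 + 0.07 + 0.03 = 0.27.
P(Status=maint | Plant=P4) = 0.03/0.27 = 0.1111.

0.1111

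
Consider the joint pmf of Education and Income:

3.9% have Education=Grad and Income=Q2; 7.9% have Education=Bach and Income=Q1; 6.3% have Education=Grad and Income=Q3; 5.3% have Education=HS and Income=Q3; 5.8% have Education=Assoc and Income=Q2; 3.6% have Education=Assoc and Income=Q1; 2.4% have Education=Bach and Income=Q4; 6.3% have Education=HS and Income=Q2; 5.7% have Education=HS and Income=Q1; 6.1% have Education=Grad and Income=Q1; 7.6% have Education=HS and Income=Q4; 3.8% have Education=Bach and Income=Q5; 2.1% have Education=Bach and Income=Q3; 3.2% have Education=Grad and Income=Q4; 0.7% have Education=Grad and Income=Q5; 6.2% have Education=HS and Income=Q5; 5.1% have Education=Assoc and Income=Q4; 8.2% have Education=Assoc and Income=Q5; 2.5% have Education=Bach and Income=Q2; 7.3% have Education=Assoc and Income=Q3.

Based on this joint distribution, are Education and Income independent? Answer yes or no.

P(Education=Bach) = 0.187 and P(Income=Q1) = 0.233, so their product is 0.04357, but P(Education=Bach, Income=Q1) = 0.079. Since these differ, Education and Income are not independent.

no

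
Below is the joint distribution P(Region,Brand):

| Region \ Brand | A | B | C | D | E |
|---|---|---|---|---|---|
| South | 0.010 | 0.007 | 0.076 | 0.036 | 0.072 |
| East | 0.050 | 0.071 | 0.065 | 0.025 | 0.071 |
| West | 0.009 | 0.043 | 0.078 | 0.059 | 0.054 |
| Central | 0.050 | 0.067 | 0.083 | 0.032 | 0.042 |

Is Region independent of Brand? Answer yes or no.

P(Region=South) = 0.201 and P(Brand=B) = 0.188, so their product is 0.03779, but P(Region=South, Brand=B) = 0.007. Since these differ, Region and Brand are not independent.

no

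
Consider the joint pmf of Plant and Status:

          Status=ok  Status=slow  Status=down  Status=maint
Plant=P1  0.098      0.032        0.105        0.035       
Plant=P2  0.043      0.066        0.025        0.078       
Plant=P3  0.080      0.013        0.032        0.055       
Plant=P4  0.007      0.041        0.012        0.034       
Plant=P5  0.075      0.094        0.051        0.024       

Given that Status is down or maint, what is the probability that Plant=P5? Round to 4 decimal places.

P(Status=down) = 0.105 + 0.025 + 0.032 + 0.012 + 0.051 = 0.225.
P(Status=maint) = 0.035 + 0.078 + 0.055 + 0.034 + 0.024 = 0.226.
P(Status ∈ {down, maint}) = 0.225 + 0.226 = 0.451; P(Plant=P5, Status ∈ {down, maint}) = 0.051 + 0.024 = 0.075.
P(Plant=P5 | Status ∈ {down, maint}) = 0.075/0.451 = 0.1663.

0.1663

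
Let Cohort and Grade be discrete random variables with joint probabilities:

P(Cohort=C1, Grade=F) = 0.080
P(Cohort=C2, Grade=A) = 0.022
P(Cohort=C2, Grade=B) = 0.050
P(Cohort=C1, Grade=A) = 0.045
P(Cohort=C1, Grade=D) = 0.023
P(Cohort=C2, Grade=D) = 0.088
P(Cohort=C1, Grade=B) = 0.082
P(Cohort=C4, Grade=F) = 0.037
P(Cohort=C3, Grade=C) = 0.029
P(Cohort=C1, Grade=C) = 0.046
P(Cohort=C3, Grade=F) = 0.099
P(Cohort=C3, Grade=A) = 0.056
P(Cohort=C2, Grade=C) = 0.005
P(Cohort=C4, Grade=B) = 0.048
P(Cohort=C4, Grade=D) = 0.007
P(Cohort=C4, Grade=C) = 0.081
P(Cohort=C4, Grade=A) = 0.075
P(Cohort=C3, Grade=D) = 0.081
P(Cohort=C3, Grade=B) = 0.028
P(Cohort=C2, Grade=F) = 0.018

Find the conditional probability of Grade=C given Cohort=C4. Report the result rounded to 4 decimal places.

0.3266

P(Cohort=C4) = 0.075 + 0.048 + 0.081 + 0.007 + 0.037 = 0.248.
P(Grade=C | Cohort=C4) = 0.081/0.248 = 0.3266.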